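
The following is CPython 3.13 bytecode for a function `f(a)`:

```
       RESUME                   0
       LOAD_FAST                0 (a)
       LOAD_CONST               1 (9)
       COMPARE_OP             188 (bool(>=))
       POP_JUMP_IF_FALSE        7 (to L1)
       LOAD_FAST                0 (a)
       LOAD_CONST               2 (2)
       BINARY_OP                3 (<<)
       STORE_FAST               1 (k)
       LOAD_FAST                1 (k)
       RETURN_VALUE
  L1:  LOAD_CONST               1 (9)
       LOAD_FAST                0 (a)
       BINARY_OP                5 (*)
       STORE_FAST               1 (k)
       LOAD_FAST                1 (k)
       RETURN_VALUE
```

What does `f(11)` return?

44

LOAD_FAST a → push 11. Stack: [11]
LOAD_CONST → push 9. Stack: [11, 9]
COMPARE_OP bool(>=) → 11 vs 9 = True. Stack: [True]
POP_JUMP_IF_FALSE → pop True; no jump. Stack: []
LOAD_FAST a → push 11. Stack: [11]
LOAD_CONST → push 2. Stack: [11, 2]
BINARY_OP << → 11 << 2 = 44. Stack: [44]
STORE_FAST k → k=44. Stack: []
LOAD_FAST k → push 44. Stack: [44]
RETURN_VALUE → return 44.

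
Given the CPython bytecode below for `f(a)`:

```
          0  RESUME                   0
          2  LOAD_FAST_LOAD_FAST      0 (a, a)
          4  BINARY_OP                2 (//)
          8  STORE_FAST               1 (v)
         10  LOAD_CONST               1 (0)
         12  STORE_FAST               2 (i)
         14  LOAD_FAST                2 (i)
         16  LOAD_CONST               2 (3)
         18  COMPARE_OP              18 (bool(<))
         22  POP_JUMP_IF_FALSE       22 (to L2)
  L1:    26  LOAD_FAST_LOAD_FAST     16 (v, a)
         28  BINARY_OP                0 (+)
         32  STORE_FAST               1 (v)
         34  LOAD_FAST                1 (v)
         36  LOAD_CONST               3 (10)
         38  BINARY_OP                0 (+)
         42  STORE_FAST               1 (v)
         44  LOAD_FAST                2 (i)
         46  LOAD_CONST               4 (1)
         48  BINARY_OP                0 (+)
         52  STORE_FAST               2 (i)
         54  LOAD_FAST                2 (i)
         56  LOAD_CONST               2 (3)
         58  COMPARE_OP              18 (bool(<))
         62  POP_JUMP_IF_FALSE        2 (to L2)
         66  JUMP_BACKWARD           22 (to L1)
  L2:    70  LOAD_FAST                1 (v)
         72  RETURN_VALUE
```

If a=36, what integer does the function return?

LOAD_FAST_LOAD_FAST a,a → push 36,36. Stack: [36, 36]
BINARY_OP // → 36 // 36 = 1. Stack: [1]
STORE_FAST v → v=1. Stack: []
LOAD_CONST → push 0. Stack: [0]
STORE_FAST i → i=0. Stack: []
LOAD_FAST i → push 0. Stack: [0]
LOAD_CONST → push 3. Stack: [0, 3]
COMPARE_OP bool(<) → 0 vs 3 = True. Stack: [True]
POP_JUMP_IF_FALSE → pop True; no jump. Stack: []
LOAD_FAST_LOAD_FAST v,a → push 1,36. Stack: [1, 36]
BINARY_OP + → 1 + 36 = 37. Stack: [37]
STORE_FAST v → v=37. Stack: []
LOAD_FAST v → push 37. Stack: [37]
LOAD_CONST → push 10. Stack: [37, 10]
BINARY_OP + → 37 + 10 = 47. Stack: [47]
STORE_FAST v → v=47. Stack: []
LOAD_FAST i → push 0. Stack: [0]
LOAD_CONST → push 1. Stack: [0, 1]
BINARY_OP + → 0 + 1 = 1. Stack: [1]
STORE_FAST i → i=1. Stack: []
LOAD_FAST i → push 1. Stack: [1]
LOAD_CONST → push 3. Stack: [1, 3]
COMPARE_OP bool(<) → 1 vs 3 = True. Stack: [True]
POP_JUMP_IF_FALSE → pop True; no jump. Stack: []
LOAD_FAST_LOAD_FAST v,a → push 47,36. Stack: [47, 36]
BINARY_OP + → 47 + 36 = 83. Stack: [83]
STORE_FAST v → v=83. Stack: []
LOAD_FAST v → push 83. Stack: [83]
LOAD_CONST → push 10. Stack: [83, 10]
BINARY_OP + → 83 + 10 = 93. Stack: [93]
STORE_FAST v → v=93. Stack: []
LOAD_FAST i → push 1. Stack: [1]
LOAD_CONST → push 1. Stack: [1, 1]
BINARY_OP + → 1 + 1 = 2. Stack: [2]
STORE_FAST i → i=2. Stack: []
LOAD_FAST i → push 2. Stack: [2]
LOAD_CONST → push 3. Stack: [2, 3]
COMPARE_OP bool(<) → 2 vs 3 = True. Stack: [True]
POP_JUMP_IF_FALSE → pop True; no jump. Stack: []
LOAD_FAST_LOAD_FAST v,a → push 93,36. Stack: [93, 36]
BINARY_OP + → 93 + 36 = 129. Stack: [129]
STORE_FAST v → v=129. Stack: []
LOAD_FAST v → push 129. Stack: [129]
LOAD_CONST → push 10. Stack: [129, 10]
BINARY_OP + → 129 + 10 = 139. Stack: [139]
STORE_FAST v → v=139. Stack: []
LOAD_FAST i → push 2. Stack: [2]
LOAD_CONST → push 1. Stack: [2, 1]
BINARY_OP + → 2 + 1 = 3. Stack: [3]
STORE_FAST i → i=3. Stack: []
LOAD_FAST i → push 3. Stack: [3]
LOAD_CONST → push 3. Stack: [3, 3]
COMPARE_OP bool(<) → 3 vs 3 = False. Stack: [False]
POP_JUMP_IF_FALSE → pop False; jump. Stack: []
LOAD_FAST v → push 139. Stack: [139]
RETURN_VALUE → return 139.

139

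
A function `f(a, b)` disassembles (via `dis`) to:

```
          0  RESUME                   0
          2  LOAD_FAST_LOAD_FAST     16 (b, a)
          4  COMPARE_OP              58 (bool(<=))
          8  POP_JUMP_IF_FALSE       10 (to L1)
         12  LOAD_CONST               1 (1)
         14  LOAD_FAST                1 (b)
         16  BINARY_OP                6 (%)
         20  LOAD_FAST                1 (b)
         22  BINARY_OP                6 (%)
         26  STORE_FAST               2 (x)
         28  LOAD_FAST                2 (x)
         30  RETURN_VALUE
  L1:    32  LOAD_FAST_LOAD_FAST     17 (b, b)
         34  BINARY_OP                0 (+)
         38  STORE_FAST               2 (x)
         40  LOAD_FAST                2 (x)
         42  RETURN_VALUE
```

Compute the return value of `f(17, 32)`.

LOAD_FAST_LOAD_FAST b,a → push 32,17. Stack: [32, 17]
COMPARE_OP bool(<=) → 32 vs 17 = False. Stack: [False]
POP_JUMP_IF_FALSE → pop False; jump. Stack: []
LOAD_FAST_LOAD_FAST b,b → push 32,32. Stack: [32, 32]
BINARY_OP + → 32 + 32 = 64. Stack: [64]
STORE_FAST x → x=64. Stack: []
LOAD_FAST x → push 64. Stack: [64]
RETURN_VALUE → return 64.

64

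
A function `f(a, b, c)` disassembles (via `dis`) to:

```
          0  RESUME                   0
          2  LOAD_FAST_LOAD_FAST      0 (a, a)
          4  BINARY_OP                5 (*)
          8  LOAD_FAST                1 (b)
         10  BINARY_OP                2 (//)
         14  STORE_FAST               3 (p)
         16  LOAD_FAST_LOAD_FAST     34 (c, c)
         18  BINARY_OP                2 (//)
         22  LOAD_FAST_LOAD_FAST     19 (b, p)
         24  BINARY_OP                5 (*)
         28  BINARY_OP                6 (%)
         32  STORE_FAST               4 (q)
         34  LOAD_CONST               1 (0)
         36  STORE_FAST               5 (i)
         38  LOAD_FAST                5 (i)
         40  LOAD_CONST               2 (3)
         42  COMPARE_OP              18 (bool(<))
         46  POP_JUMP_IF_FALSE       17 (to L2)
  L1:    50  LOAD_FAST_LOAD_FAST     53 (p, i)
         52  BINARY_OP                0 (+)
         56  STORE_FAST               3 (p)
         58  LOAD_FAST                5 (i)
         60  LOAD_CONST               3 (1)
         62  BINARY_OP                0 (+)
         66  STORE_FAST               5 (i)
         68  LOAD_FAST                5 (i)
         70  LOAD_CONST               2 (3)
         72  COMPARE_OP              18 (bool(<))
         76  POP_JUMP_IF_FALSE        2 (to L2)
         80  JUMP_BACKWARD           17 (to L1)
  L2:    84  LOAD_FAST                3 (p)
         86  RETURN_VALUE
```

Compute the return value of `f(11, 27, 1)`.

LOAD_FAST_LOAD_FAST a,a → push 11,11. Stack: [11, 11]
BINARY_OP * → 11 * 11 = 121. Stack: [121]
LOAD_FAST b → push 27. Stack: [121, 27]
BINARY_OP // → 121 // 27 = 4. Stack: [4]
STORE_FAST p → p=4. Stack: []
LOAD_FAST_LOAD_FAST c,c → push 1,1. Stack: [1, 1]
BINARY_OP // → 1 // 1 = 1. Stack: [1]
LOAD_FAST_LOAD_FAST b,p → push 27,4. Stack: [1, 27, 4]
BINARY_OP * → 27 * 4 = 108. Stack: [1, 108]
BINARY_OP % → 1 % 108 = 1. Stack: [1]
STORE_FAST q → q=1. Stack: []
LOAD_CONST → push 0. Stack: [0]
STORE_FAST i → i=0. Stack: []
LOAD_FAST i → push 0. Stack: [0]
LOAD_CONST → push 3. Stack: [0, 3]
COMPARE_OP bool(<) → 0 vs 3 = True. Stack: [True]
POP_JUMP_IF_FALSE → pop True; no jump. Stack: []
LOAD_FAST_LOAD_FAST p,i → push 4,0. Stack: [4, 0]
BINARY_OP + → 4 + 0 = 4. Stack: [4]
STORE_FAST p → p=4. Stack: []
LOAD_FAST i → push 0. Stack: [0]
LOAD_CONST → push 1. Stack: [0, 1]
BINARY_OP + → 0 + 1 = 1. Stack: [1]
STORE_FAST i → i=1. Stack: []
LOAD_FAST i → push 1. Stack: [1]
LOAD_CONST → push 3. Stack: [1, 3]
COMPARE_OP bool(<) → 1 vs 3 = True. Stack: [True]
POP_JUMP_IF_FALSE → pop True; no jump. Stack: []
LOAD_FAST_LOAD_FAST p,i → push 4,1. Stack: [4, 1]
BINARY_OP + → 4 + 1 = 5. Stack: [5]
STORE_FAST p → p=5. Stack: []
LOAD_FAST i → push 1. Stack: [1]
LOAD_CONST → push 1. Stack: [1, 1]
BINARY_OP + → 1 + 1 = 2. Stack: [2]
STORE_FAST i → i=2. Stack: []
LOAD_FAST i → push 2. Stack: [2]
LOAD_CONST → push 3. Stack: [2, 3]
COMPARE_OP bool(<) → 2 vs 3 = True. Stack: [True]
POP_JUMP_IF_FALSE → pop True; no jump. Stack: []
LOAD_FAST_LOAD_FAST p,i → push 5,2. Stack: [5, 2]
BINARY_OP + → 5 + 2 = 7. Stack: [7]
STORE_FAST p → p=7. Stack: []
LOAD_FAST i → push 2. Stack: [2]
LOAD_CONST → push 1. Stack: [2, 1]
BINARY_OP + → 2 + 1 = 3. Stack: [3]
STORE_FAST i → i=3. Stack: []
LOAD_FAST i → push 3. Stack: [3]
LOAD_CONST → push 3. Stack: [3, 3]
COMPARE_OP bool(<) → 3 vs 3 = False. Stack: [False]
POP_JUMP_IF_FALSE → pop False; jump. Stack: []
LOAD_FAST p → push 7. Stack: [7]
RETURN_VALUE → return 7.

7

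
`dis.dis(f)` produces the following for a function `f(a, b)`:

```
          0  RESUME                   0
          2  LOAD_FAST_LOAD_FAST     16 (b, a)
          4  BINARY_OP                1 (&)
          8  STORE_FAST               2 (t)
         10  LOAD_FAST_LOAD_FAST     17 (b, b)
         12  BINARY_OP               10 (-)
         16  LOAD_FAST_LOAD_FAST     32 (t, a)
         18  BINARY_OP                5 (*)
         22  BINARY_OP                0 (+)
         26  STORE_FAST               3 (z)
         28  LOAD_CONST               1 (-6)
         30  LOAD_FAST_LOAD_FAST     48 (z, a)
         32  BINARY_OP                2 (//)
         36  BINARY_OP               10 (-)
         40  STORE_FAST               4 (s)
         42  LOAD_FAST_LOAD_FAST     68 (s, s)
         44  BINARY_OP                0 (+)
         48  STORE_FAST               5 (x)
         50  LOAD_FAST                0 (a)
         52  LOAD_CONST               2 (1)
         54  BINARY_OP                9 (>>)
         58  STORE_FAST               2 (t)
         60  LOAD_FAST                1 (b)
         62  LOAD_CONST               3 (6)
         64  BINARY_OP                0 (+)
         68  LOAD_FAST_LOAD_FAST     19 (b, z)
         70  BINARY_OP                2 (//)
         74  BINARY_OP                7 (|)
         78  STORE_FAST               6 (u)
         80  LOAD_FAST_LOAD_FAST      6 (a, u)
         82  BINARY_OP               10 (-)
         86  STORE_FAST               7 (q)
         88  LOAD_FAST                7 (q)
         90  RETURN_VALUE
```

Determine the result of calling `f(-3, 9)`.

LOAD_FAST_LOAD_FAST b,a → push 9,-3. Stack: [9, -3]
BINARY_OP & → 9 & -3 = 9. Stack: [9]
STORE_FAST t → t=9. Stack: []
LOAD_FAST_LOAD_FAST b,b → push 9,9. Stack: [9, 9]
BINARY_OP - → 9 - 9 = 0. Stack: [0]
LOAD_FAST_LOAD_FAST t,a → push 9,-3. Stack: [0, 9, -3]
BINARY_OP * → 9 * -3 = -27. Stack: [0, -27]
BINARY_OP + → 0 + -27 = -27. Stack: [-27]
STORE_FAST z → z=-27. Stack: []
LOAD_CONST → push -6. Stack: [-6]
LOAD_FAST_LOAD_FAST z,a → push -27,-3. Stack: [-6, -27, -3]
BINARY_OP // → -27 // -3 = 9. Stack: [-6, 9]
BINARY_OP - → -6 - 9 = -15. Stack: [-15]
STORE_FAST s → s=-15. Stack: []
LOAD_FAST_LOAD_FAST s,s → push -15,-15. Stack: [-15, -15]
BINARY_OP + → -15 + -15 = -30. Stack: [-30]
STORE_FAST x → x=-30. Stack: []
LOAD_FAST a → push -3. Stack: [-3]
LOAD_CONST → push 1. Stack: [-3, 1]
BINARY_OP >> → -3 >> 1 = -2. Stack: [-2]
STORE_FAST t → t=-2. Stack: []
LOAD_FAST b → push 9. Stack: [9]
LOAD_CONST → push 6. Stack: [9, 6]
BINARY_OP + → 9 + 6 = 15. Stack: [15]
LOAD_FAST_LOAD_FAST b,z → push 9,-27. Stack: [15, 9, -27]
BINARY_OP // → 9 // -27 = -1. Stack: [15, -1]
BINARY_OP | → 15 | -1 = -1. Stack: [-1]
STORE_FAST u → u=-1. Stack: []
LOAD_FAST_LOAD_FAST a,u → push -3,-1. Stack: [-3, -1]
BINARY_OP - → -3 - -1 = -2. Stack: [-2]
STORE_FAST q → q=-2. Stack: []
LOAD_FAST q → push -2. Stack: [-2]
RETURN_VALUE → return -2.

-2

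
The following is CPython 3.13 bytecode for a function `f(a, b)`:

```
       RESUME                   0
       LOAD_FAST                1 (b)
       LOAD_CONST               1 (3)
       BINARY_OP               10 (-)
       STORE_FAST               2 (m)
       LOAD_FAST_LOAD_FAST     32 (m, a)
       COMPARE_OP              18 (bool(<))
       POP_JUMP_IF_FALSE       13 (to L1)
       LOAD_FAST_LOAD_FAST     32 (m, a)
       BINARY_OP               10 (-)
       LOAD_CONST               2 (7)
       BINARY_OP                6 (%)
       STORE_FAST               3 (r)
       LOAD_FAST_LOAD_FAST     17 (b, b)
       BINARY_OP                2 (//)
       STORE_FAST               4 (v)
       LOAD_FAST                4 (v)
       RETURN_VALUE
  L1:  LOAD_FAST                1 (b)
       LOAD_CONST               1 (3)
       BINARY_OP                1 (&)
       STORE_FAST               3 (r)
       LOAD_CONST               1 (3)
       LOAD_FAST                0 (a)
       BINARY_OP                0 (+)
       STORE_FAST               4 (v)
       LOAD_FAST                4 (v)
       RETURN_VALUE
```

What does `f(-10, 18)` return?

LOAD_FAST b → push 18. Stack: [18]
LOAD_CONST → push 3. Stack: [18, 3]
BINARY_OP - → 18 - 3 = 15. Stack: [15]
STORE_FAST m → m=15. Stack: []
LOAD_FAST_LOAD_FAST m,a → push 15,-10. Stack: [15, -10]
COMPARE_OP bool(<) → 15 vs -10 = False. Stack: [False]
POP_JUMP_IF_FALSE → pop False; jump. Stack: []
LOAD_FAST b → push 18. Stack: [18]
LOAD_CONST → push 3. Stack: [18, 3]
BINARY_OP & → 18 & 3 = 2. Stack: [2]
STORE_FAST r → r=2. Stack: []
LOAD_CONST → push 3. Stack: [3]
LOAD_FAST a → push -10. Stack: [3, -10]
BINARY_OP + → 3 + -10 = -7. Stack: [-7]
STORE_FAST v → v=-7. Stack: []
LOAD_FAST v → push -7. Stack: [-7]
RETURN_VALUE → return -7.

-7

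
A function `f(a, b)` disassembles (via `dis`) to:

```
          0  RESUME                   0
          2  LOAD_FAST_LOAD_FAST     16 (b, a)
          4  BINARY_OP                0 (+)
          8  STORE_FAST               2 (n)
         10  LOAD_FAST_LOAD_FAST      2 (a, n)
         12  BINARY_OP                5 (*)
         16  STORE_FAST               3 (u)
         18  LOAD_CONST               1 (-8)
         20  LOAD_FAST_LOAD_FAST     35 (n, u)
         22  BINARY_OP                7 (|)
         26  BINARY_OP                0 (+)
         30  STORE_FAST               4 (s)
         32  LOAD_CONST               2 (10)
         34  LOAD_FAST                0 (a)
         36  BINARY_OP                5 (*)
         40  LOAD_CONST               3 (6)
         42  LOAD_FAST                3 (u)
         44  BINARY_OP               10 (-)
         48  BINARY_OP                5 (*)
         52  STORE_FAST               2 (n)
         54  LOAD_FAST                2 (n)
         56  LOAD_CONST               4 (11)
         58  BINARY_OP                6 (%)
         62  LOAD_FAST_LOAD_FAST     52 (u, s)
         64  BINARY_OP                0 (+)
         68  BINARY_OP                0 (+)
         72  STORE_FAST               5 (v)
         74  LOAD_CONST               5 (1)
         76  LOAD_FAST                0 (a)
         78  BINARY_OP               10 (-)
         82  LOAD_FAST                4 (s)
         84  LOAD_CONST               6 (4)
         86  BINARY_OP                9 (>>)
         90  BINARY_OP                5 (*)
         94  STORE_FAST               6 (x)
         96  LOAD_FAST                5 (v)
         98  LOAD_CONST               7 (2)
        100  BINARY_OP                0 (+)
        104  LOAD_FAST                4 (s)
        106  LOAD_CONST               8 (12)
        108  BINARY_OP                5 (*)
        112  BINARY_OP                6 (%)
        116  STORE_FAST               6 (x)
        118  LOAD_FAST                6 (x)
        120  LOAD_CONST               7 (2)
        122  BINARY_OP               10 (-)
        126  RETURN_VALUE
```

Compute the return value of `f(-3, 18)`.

LOAD_FAST_LOAD_FAST b,a → push 18,-3. Stack: [18, -3]
BINARY_OP + → 18 + -3 = 15. Stack: [15]
STORE_FAST n → n=15. Stack: []
LOAD_FAST_LOAD_FAST a,n → push -3,15. Stack: [-3, 15]
BINARY_OP * → -3 * 15 = -45. Stack: [-45]
STORE_FAST u → u=-45. Stack: []
LOAD_CONST → push -8. Stack: [-8]
LOAD_FAST_LOAD_FAST n,u → push 15,-45. Stack: [-8, 15, -45]
BINARY_OP | → 15 | -45 = -33. Stack: [-8, -33]
BINARY_OP + → -8 + -33 = -41. Stack: [-41]
STORE_FAST s → s=-41. Stack: []
LOAD_CONST → push 10. Stack: [10]
LOAD_FAST a → push -3. Stack: [10, -3]
BINARY_OP * → 10 * -3 = -30. Stack: [-30]
LOAD_CONST → push 6. Stack: [-30, 6]
LOAD_FAST u → push -45. Stack: [-30, 6, -45]
BINARY_OP - → 6 - -45 = 51. Stack: [-30, 51]
BINARY_OP * → -30 * 51 = -1530. Stack: [-1530]
STORE_FAST n → n=-1530. Stack: []
LOAD_FAST n → push -1530. Stack: [-1530]
LOAD_CONST → push 11. Stack: [-1530, 11]
BINARY_OP % → -1530 % 11 = 10. Stack: [10]
LOAD_FAST_LOAD_FAST u,s → push -45,-41. Stack: [10, -45, -41]
BINARY_OP + → -45 + -41 = -86. Stack: [10, -86]
BINARY_OP + → 10 + -86 = -76. Stack: [-76]
STORE_FAST v → v=-76. Stack: []
LOAD_CONST → push 1. Stack: [1]
LOAD_FAST a → push -3. Stack: [1, -3]
BINARY_OP - → 1 - -3 = 4. Stack: [4]
LOAD_FAST s → push -41. Stack: [4, -41]
LOAD_CONST → push 4. Stack: [4, -41, 4]
BINARY_OP >> → -41 >> 4 = -3. Stack: [4, -3]
BINARY_OP * → 4 * -3 = -12. Stack: [-12]
STORE_FAST x → x=-12. Stack: []
LOAD_FAST v → push -76. Stack: [-76]
LOAD_CONST → push 2. Stack: [-76, 2]
BINARY_OP + → -76 + 2 = -74. Stack: [-74]
LOAD_FAST s → push -41. Stack: [-74, -41]
LOAD_CONST → push 12. Stack: [-74, -41, 12]
BINARY_OP * → -41 * 12 = -492. Stack: [-74, -492]
BINARY_OP % → -74 % -492 = -74. Stack: [-74]
STORE_FAST x → x=-74. Stack: []
LOAD_FAST x → push -74. Stack: [-74]
LOAD_CONST → push 2. Stack: [-74, 2]
BINARY_OP - → -74 - 2 = -76. Stack: [-76]
RETURN_VALUE → return -76.

-76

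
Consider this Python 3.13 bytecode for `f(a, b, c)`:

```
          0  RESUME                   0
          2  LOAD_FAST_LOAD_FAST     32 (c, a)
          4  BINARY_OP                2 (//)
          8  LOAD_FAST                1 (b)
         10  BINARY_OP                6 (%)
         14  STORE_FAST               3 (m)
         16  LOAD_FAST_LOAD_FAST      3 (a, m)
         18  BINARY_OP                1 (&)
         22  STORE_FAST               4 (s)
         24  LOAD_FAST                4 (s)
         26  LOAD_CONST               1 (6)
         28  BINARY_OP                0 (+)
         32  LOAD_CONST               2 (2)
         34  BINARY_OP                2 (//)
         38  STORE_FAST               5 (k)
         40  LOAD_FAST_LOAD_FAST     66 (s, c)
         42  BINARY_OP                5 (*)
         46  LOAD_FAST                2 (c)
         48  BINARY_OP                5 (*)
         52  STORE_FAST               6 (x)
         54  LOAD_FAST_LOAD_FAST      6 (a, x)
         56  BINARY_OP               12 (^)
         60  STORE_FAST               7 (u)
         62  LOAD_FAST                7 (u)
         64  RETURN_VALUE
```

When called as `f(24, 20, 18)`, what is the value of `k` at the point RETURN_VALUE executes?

3

LOAD_FAST_LOAD_FAST c,a → push 18,24. Stack: [18, 24]
BINARY_OP // → 18 // 24 = 0. Stack: [0]
LOAD_FAST b → push 20. Stack: [0, 20]
BINARY_OP % → 0 % 20 = 0. Stack: [0]
STORE_FAST m → m=0. Stack: []
LOAD_FAST_LOAD_FAST a,m → push 24,0. Stack: [24, 0]
BINARY_OP & → 24 & 0 = 0. Stack: [0]
STORE_FAST s → s=0. Stack: []
LOAD_FAST s → push 0. Stack: [0]
LOAD_CONST → push 6. Stack: [0, 6]
BINARY_OP + → 0 + 6 = 6. Stack: [6]
LOAD_CONST → push 2. Stack: [6, 2]
BINARY_OP // → 6 // 2 = 3. Stack: [3]
STORE_FAST k → k=3. Stack: []
LOAD_FAST_LOAD_FAST s,c → push 0,18. Stack: [0, 18]
BINARY_OP * → 0 * 18 = 0. Stack: [0]
LOAD_FAST c → push 18. Stack: [0, 18]
BINARY_OP * → 0 * 18 = 0. Stack: [0]
STORE_FAST x → x=0. Stack: []
LOAD_FAST_LOAD_FAST a,x → push 24,0. Stack: [24, 0]
BINARY_OP ^ → 24 ^ 0 = 24. Stack: [24]
STORE_FAST u → u=24. Stack: []
LOAD_FAST u → push 24. Stack: [24]
RETURN_VALUE → return 24.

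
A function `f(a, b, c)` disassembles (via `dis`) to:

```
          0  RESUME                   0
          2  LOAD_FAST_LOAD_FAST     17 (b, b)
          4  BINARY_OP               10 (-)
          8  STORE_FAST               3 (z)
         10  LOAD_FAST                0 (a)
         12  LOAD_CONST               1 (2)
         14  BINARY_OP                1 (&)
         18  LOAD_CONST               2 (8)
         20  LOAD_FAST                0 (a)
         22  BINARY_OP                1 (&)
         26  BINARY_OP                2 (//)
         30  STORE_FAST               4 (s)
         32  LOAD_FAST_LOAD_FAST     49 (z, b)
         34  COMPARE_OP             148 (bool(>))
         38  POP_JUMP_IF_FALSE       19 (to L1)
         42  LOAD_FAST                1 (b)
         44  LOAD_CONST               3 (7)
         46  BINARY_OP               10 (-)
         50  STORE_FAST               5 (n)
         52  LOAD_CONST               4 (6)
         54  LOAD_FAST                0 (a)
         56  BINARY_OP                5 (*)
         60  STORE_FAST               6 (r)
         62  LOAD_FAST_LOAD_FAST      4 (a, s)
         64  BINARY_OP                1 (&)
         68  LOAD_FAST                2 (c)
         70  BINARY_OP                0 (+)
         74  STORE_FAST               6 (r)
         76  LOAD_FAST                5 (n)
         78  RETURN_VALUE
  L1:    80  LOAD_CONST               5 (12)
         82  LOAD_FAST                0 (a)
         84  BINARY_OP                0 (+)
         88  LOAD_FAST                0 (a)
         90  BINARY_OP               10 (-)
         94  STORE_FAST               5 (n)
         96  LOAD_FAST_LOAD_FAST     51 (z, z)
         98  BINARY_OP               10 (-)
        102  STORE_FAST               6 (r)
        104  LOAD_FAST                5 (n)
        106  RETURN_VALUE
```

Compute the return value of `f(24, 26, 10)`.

LOAD_FAST_LOAD_FAST b,b → push 26,26. Stack: [26, 26]
BINARY_OP - → 26 - 26 = 0. Stack: [0]
STORE_FAST z → z=0. Stack: []
LOAD_FAST a → push 24. Stack: [24]
LOAD_CONST → push 2. Stack: [24, 2]
BINARY_OP & → 24 & 2 = 0. Stack: [0]
LOAD_CONST → push 8. Stack: [0, 8]
LOAD_FAST a → push 24. Stack: [0, 8, 24]
BINARY_OP & → 8 & 24 = 8. Stack: [0, 8]
BINARY_OP // → 0 // 8 = 0. Stack: [0]
STORE_FAST s → s=0. Stack: []
LOAD_FAST_LOAD_FAST z,b → push 0,26. Stack: [0, 26]
COMPARE_OP bool(>) → 0 vs 26 = False. Stack: [False]
POP_JUMP_IF_FALSE → pop False; jump. Stack: []
LOAD_CONST → push 12. Stack: [12]
LOAD_FAST a → push 24. Stack: [12, 24]
BINARY_OP + → 12 + 24 = 36. Stack: [36]
LOAD_FAST a → push 24. Stack: [36, 24]
BINARY_OP - → 36 - 24 = 12. Stack: [12]
STORE_FAST n → n=12. Stack: []
LOAD_FAST_LOAD_FAST z,z → push 0,0. Stack: [0, 0]
BINARY_OP - → 0 - 0 = 0. Stack: [0]
STORE_FAST r → r=0. Stack: []
LOAD_FAST n → push 12. Stack: [12]
RETURN_VALUE → return 12.

12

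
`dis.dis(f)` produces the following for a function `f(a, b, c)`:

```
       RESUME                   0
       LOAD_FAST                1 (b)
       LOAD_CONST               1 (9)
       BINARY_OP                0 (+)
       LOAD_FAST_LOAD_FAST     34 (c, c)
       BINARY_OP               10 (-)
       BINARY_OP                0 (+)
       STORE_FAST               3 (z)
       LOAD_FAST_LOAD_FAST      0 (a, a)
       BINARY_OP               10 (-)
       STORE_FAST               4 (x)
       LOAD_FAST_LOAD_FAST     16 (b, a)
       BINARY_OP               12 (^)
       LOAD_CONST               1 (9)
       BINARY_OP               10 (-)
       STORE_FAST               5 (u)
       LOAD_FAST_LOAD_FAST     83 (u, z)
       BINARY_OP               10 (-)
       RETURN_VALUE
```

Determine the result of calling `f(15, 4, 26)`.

LOAD_FAST b → push 4. Stack: [4]
LOAD_CONST → push 9. Stack: [4, 9]
BINARY_OP + → 4 + 9 = 13. Stack: [13]
LOAD_FAST_LOAD_FAST c,c → push 26,26. Stack: [13, 26, 26]
BINARY_OP - → 26 - 26 = 0. Stack: [13, 0]
BINARY_OP + → 13 + 0 = 13. Stack: [13]
STORE_FAST z → z=13. Stack: []
LOAD_FAST_LOAD_FAST a,a → push 15,15. Stack: [15, 15]
BINARY_OP - → 15 - 15 = 0. Stack: [0]
STORE_FAST x → x=0. Stack: []
LOAD_FAST_LOAD_FAST b,a → push 4,15. Stack: [4, 15]
BINARY_OP ^ → 4 ^ 15 = 11. Stack: [11]
LOAD_CONST → push 9. Stack: [11, 9]
BINARY_OP - → 11 - 9 = 2. Stack: [2]
STORE_FAST u → u=2. Stack: []
LOAD_FAST_LOAD_FAST u,z → push 2,13. Stack: [2, 13]
BINARY_OP - → 2 - 13 = -11. Stack: [-11]
RETURN_VALUE → return -11.

-11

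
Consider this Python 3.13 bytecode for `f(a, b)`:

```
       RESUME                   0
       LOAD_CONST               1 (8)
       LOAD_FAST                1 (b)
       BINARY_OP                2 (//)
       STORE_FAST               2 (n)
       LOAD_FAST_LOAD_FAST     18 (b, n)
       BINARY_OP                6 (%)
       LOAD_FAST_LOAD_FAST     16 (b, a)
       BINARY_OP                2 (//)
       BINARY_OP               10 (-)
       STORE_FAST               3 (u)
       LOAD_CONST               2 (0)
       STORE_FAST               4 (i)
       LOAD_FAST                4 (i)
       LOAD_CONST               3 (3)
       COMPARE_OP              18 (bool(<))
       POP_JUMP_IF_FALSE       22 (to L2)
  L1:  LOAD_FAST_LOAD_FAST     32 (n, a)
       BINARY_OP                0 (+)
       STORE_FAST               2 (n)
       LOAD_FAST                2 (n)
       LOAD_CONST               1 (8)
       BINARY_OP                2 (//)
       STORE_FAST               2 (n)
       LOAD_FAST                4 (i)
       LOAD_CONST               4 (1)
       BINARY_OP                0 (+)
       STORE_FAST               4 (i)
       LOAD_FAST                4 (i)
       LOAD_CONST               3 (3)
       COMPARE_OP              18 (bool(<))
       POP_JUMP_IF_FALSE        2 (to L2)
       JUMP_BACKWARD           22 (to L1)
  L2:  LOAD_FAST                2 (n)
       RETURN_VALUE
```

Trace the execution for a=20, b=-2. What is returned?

2

LOAD_CONST → push 8. Stack: [8]
LOAD_FAST b → push -2. Stack: [8, -2]
BINARY_OP // → 8 // -2 = -4. Stack: [-4]
STORE_FAST n → n=-4. Stack: []
LOAD_FAST_LOAD_FAST b,n → push -2,-4. Stack: [-2, -4]
BINARY_OP % → -2 % -4 = -2. Stack: [-2]
LOAD_FAST_LOAD_FAST b,a → push -2,20. Stack: [-2, -2, 20]
BINARY_OP // → -2 // 20 = -1. Stack: [-2, -1]
BINARY_OP - → -2 - -1 = -1. Stack: [-1]
STORE_FAST u → u=-1. Stack: []
LOAD_CONST → push 0. Stack: [0]
STORE_FAST i → i=0. Stack: []
LOAD_FAST i → push 0. Stack: [0]
LOAD_CONST → push 3. Stack: [0, 3]
COMPARE_OP bool(<) → 0 vs 3 = True. Stack: [True]
POP_JUMP_IF_FALSE → pop True; no jump. Stack: []
LOAD_FAST_LOAD_FAST n,a → push -4,20. Stack: [-4, 20]
BINARY_OP + → -4 + 20 = 16. Stack: [16]
STORE_FAST n → n=16. Stack: []
LOAD_FAST n → push 16. Stack: [16]
LOAD_CONST → push 8. Stack: [16, 8]
BINARY_OP // → 16 // 8 = 2. Stack: [2]
STORE_FAST n → n=2. Stack: []
LOAD_FAST i → push 0. Stack: [0]
LOAD_CONST → push 1. Stack: [0, 1]
BINARY_OP + → 0 + 1 = 1. Stack: [1]
STORE_FAST i → i=1. Stack: []
LOAD_FAST i → push 1. Stack: [1]
LOAD_CONST → push 3. Stack: [1, 3]
COMPARE_OP bool(<) → 1 vs 3 = True. Stack: [True]
POP_JUMP_IF_FALSE → pop True; no jump. Stack: []
LOAD_FAST_LOAD_FAST n,a → push 2,20. Stack: [2, 20]
BINARY_OP + → 2 + 20 = 22. Stack: [22]
STORE_FAST n → n=22. Stack: []
LOAD_FAST n → push 22. Stack: [22]
LOAD_CONST → push 8. Stack: [22, 8]
BINARY_OP // → 22 // 8 = 2. Stack: [2]
STORE_FAST n → n=2. Stack: []
LOAD_FAST i → push 1. Stack: [1]
LOAD_CONST → push 1. Stack: [1, 1]
BINARY_OP + → 1 + 1 = 2. Stack: [2]
STORE_FAST i → i=2. Stack: []
LOAD_FAST i → push 2. Stack: [2]
LOAD_CONST → push 3. Stack: [2, 3]
COMPARE_OP bool(<) → 2 vs 3 = True. Stack: [True]
POP_JUMP_IF_FALSE → pop True; no jump. Stack: []
LOAD_FAST_LOAD_FAST n,a → push 2,20. Stack: [2, 20]
BINARY_OP + → 2 + 20 = 22. Stack: [22]
STORE_FAST n → n=22. Stack: []
LOAD_FAST n → push 22. Stack: [22]
LOAD_CONST → push 8. Stack: [22, 8]
BINARY_OP // → 22 // 8 = 2. Stack: [2]
STORE_FAST n → n=2. Stack: []
LOAD_FAST i → push 2. Stack: [2]
LOAD_CONST → push 1. Stack: [2, 1]
BINARY_OP + → 2 + 1 = 3. Stack: [3]
STORE_FAST i → i=3. Stack: []
LOAD_FAST i → push 3. Stack: [3]
LOAD_CONST → push 3. Stack: [3, 3]
COMPARE_OP bool(<) → 3 vs 3 = False. Stack: [False]
POP_JUMP_IF_FALSE → pop False; jump. Stack: []
LOAD_FAST n → push 2. Stack: [2]
RETURN_VALUE → return 2.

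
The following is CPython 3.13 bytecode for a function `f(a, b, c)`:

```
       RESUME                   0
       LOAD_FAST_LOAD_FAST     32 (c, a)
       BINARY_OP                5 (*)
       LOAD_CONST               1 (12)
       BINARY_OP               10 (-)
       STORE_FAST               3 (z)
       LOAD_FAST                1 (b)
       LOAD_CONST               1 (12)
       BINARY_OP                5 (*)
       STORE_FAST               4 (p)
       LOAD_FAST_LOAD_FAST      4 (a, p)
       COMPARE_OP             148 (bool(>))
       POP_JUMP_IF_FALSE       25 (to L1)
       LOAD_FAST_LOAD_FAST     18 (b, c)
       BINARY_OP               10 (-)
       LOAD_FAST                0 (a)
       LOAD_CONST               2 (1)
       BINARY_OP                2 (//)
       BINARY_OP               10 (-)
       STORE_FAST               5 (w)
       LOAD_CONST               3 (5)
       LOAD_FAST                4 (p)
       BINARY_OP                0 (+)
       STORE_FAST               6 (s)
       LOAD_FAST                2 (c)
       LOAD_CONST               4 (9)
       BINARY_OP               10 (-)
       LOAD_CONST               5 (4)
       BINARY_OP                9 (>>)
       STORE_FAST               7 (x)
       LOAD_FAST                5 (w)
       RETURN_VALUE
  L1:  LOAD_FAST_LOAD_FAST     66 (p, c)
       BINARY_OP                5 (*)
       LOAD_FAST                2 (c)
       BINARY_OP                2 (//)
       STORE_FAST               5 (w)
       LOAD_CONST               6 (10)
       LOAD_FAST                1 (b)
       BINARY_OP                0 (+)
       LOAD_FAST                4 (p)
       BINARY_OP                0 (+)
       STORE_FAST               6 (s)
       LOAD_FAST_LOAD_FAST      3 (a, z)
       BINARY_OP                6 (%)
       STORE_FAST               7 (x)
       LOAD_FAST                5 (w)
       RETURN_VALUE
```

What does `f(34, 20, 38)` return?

240

LOAD_FAST_LOAD_FAST c,a → push 38,34. Stack: [38, 34]
BINARY_OP * → 38 * 34 = 1292. Stack: [1292]
LOAD_CONST → push 12. Stack: [1292, 12]
BINARY_OP - → 1292 - 12 = 1280. Stack: [1280]
STORE_FAST z → z=1280. Stack: []
LOAD_FAST b → push 20. Stack: [20]
LOAD_CONST → push 12. Stack: [20, 12]
BINARY_OP * → 20 * 12 = 240. Stack: [240]
STORE_FAST p → p=240. Stack: []
LOAD_FAST_LOAD_FAST a,p → push 34,240. Stack: [34, 240]
COMPARE_OP bool(>) → 34 vs 240 = False. Stack: [False]
POP_JUMP_IF_FALSE → pop False; jump. Stack: []
LOAD_FAST_LOAD_FAST p,c → push 240,38. Stack: [240, 38]
BINARY_OP * → 240 * 38 = 9120. Stack: [9120]
LOAD_FAST c → push 38. Stack: [9120, 38]
BINARY_OP // → 9120 // 38 = 240. Stack: [240]
STORE_FAST w → w=240. Stack: []
LOAD_CONST → push 10. Stack: [10]
LOAD_FAST b → push 20. Stack: [10, 20]
BINARY_OP + → 10 + 20 = 30. Stack: [30]
LOAD_FAST p → push 240. Stack: [30, 240]
BINARY_OP + → 30 + 240 = 270. Stack: [270]
STORE_FAST s → s=270. Stack: []
LOAD_FAST_LOAD_FAST a,z → push 34,1280. Stack: [34, 1280]
BINARY_OP % → 34 % 1280 = 34. Stack: [34]
STORE_FAST x → x=34. Stack: []
LOAD_FAST w → push 240. Stack: [240]
RETURN_VALUE → return 240.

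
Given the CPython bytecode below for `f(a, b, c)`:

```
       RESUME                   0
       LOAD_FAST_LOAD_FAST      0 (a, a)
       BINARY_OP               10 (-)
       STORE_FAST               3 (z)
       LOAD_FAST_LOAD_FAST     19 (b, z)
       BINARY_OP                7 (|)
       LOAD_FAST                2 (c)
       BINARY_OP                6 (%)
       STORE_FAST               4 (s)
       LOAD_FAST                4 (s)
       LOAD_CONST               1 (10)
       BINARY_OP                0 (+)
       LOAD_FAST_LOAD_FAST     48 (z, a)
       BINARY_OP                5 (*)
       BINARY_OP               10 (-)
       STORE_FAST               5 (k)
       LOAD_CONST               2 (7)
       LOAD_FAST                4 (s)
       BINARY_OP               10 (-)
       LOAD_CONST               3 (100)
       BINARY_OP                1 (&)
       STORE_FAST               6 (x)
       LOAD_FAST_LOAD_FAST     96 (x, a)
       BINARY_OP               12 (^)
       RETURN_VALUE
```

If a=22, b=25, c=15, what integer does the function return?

114

LOAD_FAST_LOAD_FAST a,a → push 22,22. Stack: [22, 22]
BINARY_OP - → 22 - 22 = 0. Stack: [0]
STORE_FAST z → z=0. Stack: []
LOAD_FAST_LOAD_FAST b,z → push 25,0. Stack: [25, 0]
BINARY_OP | → 25 | 0 = 25. Stack: [25]
LOAD_FAST c → push 15. Stack: [25, 15]
BINARY_OP % → 25 % 15 = 10. Stack: [10]
STORE_FAST s → s=10. Stack: []
LOAD_FAST s → push 10. Stack: [10]
LOAD_CONST → push 10. Stack: [10, 10]
BINARY_OP + → 10 + 10 = 20. Stack: [20]
LOAD_FAST_LOAD_FAST z,a → push 0,22. Stack: [20, 0, 22]
BINARY_OP * → 0 * 22 = 0. Stack: [20, 0]
BINARY_OP - → 20 - 0 = 20. Stack: [20]
STORE_FAST k → k=20. Stack: []
LOAD_CONST → push 7. Stack: [7]
LOAD_FAST s → push 10. Stack: [7, 10]
BINARY_OP - → 7 - 10 = -3. Stack: [-3]
LOAD_CONST → push 100. Stack: [-3, 100]
BINARY_OP & → -3 & 100 = 100. Stack: [100]
STORE_FAST x → x=100. Stack: []
LOAD_FAST_LOAD_FAST x,a → push 100,22. Stack: [100, 22]
BINARY_OP ^ → 100 ^ 22 = 114. Stack: [114]
RETURN_VALUE → return 114.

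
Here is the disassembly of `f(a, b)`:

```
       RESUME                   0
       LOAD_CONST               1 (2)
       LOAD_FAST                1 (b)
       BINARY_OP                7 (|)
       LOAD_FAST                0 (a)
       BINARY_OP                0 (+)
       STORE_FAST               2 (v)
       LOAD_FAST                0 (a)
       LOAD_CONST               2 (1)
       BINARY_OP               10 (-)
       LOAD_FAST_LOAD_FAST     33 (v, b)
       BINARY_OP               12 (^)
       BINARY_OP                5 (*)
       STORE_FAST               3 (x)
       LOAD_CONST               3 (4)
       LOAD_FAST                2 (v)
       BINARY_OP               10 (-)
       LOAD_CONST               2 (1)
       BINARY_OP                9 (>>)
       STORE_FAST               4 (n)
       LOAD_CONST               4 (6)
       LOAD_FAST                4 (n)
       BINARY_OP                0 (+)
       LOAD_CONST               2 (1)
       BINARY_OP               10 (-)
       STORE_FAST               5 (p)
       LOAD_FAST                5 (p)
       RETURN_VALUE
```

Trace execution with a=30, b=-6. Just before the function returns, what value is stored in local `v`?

LOAD_CONST → push 2. Stack: [2]
LOAD_FAST b → push -6. Stack: [2, -6]
BINARY_OP | → 2 | -6 = -6. Stack: [-6]
LOAD_FAST a → push 30. Stack: [-6, 30]
BINARY_OP + → -6 + 30 = 24. Stack: [24]
STORE_FAST v → v=24. Stack: []
LOAD_FAST a → push 30. Stack: [30]
LOAD_CONST → push 1. Stack: [30, 1]
BINARY_OP - → 30 - 1 = 29. Stack: [29]
LOAD_FAST_LOAD_FAST v,b → push 24,-6. Stack: [29, 24, -6]
BINARY_OP ^ → 24 ^ -6 = -30. Stack: [29, -30]
BINARY_OP * → 29 * -30 = -870. Stack: [-870]
STORE_FAST x → x=-870. Stack: []
LOAD_CONST → push 4. Stack: [4]
LOAD_FAST v → push 24. Stack: [4, 24]
BINARY_OP - → 4 - 24 = -20. Stack: [-20]
LOAD_CONST → push 1. Stack: [-20, 1]
BINARY_OP >> → -20 >> 1 = -10. Stack: [-10]
STORE_FAST n → n=-10. Stack: []
LOAD_CONST → push 6. Stack: [6]
LOAD_FAST n → push -10. Stack: [6, -10]
BINARY_OP + → 6 + -10 = -4. Stack: [-4]
LOAD_CONST → push 1. Stack: [-4, 1]
BINARY_OP - → -4 - 1 = -5. Stack: [-5]
STORE_FAST p → p=-5. Stack: []
LOAD_FAST p → push -5. Stack: [-5]
RETURN_VALUE → return -5.

24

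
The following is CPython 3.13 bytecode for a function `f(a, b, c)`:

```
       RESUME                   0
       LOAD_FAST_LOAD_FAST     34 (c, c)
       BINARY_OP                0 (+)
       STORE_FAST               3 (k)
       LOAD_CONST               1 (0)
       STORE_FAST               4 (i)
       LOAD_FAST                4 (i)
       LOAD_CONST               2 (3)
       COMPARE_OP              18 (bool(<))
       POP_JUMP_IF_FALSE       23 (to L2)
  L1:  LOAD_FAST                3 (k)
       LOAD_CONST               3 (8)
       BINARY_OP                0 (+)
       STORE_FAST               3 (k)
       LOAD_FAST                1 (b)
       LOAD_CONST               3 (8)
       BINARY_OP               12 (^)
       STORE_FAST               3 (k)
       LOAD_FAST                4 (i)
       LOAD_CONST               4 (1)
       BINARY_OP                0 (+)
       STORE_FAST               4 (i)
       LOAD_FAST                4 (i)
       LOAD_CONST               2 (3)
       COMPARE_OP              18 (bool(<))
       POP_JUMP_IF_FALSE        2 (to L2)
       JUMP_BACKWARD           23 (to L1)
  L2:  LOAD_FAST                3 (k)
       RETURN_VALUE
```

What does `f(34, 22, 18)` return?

30

LOAD_FAST_LOAD_FAST c,c → push 18,18. Stack: [18, 18]
BINARY_OP + → 18 + 18 = 36. Stack: [36]
STORE_FAST k → k=36. Stack: []
LOAD_CONST → push 0. Stack: [0]
STORE_FAST i → i=0. Stack: []
LOAD_FAST i → push 0. Stack: [0]
LOAD_CONST → push 3. Stack: [0, 3]
COMPARE_OP bool(<) → 0 vs 3 = True. Stack: [True]
POP_JUMP_IF_FALSE → pop True; no jump. Stack: []
LOAD_FAST k → push 36. Stack: [36]
LOAD_CONST → push 8. Stack: [36, 8]
BINARY_OP + → 36 + 8 = 44. Stack: [44]
STORE_FAST k → k=44. Stack: []
LOAD_FAST b → push 22. Stack: [22]
LOAD_CONST → push 8. Stack: [22, 8]
BINARY_OP ^ → 22 ^ 8 = 30. Stack: [30]
STORE_FAST k → k=30. Stack: []
LOAD_FAST i → push 0. Stack: [0]
LOAD_CONST → push 1. Stack: [0, 1]
BINARY_OP + → 0 + 1 = 1. Stack: [1]
STORE_FAST i → i=1. Stack: []
LOAD_FAST i → push 1. Stack: [1]
LOAD_CONST → push 3. Stack: [1, 3]
COMPARE_OP bool(<) → 1 vs 3 = True. Stack: [True]
POP_JUMP_IF_FALSE → pop True; no jump. Stack: []
LOAD_FAST k → push 30. Stack: [30]
LOAD_CONST → push 8. Stack: [30, 8]
BINARY_OP + → 30 + 8 = 38. Stack: [38]
STORE_FAST k → k=38. Stack: []
LOAD_FAST b → push 22. Stack: [22]
LOAD_CONST → push 8. Stack: [22, 8]
BINARY_OP ^ → 22 ^ 8 = 30. Stack: [30]
STORE_FAST k → k=30. Stack: []
LOAD_FAST i → push 1. Stack: [1]
LOAD_CONST → push 1. Stack: [1, 1]
BINARY_OP + → 1 + 1 = 2. Stack: [2]
STORE_FAST i → i=2. Stack: []
LOAD_FAST i → push 2. Stack: [2]
LOAD_CONST → push 3. Stack: [2, 3]
COMPARE_OP bool(<) → 2 vs 3 = True. Stack: [True]
POP_JUMP_IF_FALSE → pop True; no jump. Stack: []
LOAD_FAST k → push 30. Stack: [30]
LOAD_CONST → push 8. Stack: [30, 8]
BINARY_OP + → 30 + 8 = 38. Stack: [38]
STORE_FAST k → k=38. Stack: []
LOAD_FAST b → push 22. Stack: [22]
LOAD_CONST → push 8. Stack: [22, 8]
BINARY_OP ^ → 22 ^ 8 = 30. Stack: [30]
STORE_FAST k → k=30. Stack: []
LOAD_FAST i → push 2. Stack: [2]
LOAD_CONST → push 1. Stack: [2, 1]
BINARY_OP + → 2 + 1 = 3. Stack: [3]
STORE_FAST i → i=3. Stack: []
LOAD_FAST i → push 3. Stack: [3]
LOAD_CONST → push 3. Stack: [3, 3]
COMPARE_OP bool(<) → 3 vs 3 = False. Stack: [False]
POP_JUMP_IF_FALSE → pop False; jump. Stack: []
LOAD_FAST k → push 30. Stack: [30]
RETURN_VALUE → return 30.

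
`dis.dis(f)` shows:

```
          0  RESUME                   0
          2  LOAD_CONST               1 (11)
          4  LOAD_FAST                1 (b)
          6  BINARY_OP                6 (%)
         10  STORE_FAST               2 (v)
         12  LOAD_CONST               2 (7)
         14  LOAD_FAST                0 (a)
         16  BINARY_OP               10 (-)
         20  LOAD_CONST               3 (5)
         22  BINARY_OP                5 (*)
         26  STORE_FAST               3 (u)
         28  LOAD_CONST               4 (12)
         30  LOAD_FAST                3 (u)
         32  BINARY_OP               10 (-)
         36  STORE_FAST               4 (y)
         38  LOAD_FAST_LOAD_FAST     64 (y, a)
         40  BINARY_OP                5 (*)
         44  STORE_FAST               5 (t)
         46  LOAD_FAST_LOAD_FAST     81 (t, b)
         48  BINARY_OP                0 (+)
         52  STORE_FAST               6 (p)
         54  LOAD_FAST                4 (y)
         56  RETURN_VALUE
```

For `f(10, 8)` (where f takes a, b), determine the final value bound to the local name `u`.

-15

LOAD_CONST → push 11. Stack: [11]
LOAD_FAST b → push 8. Stack: [11, 8]
BINARY_OP % → 11 % 8 = 3. Stack: [3]
STORE_FAST v → v=3. Stack: []
LOAD_CONST → push 7. Stack: [7]
LOAD_FAST a → push 10. Stack: [7, 10]
BINARY_OP - → 7 - 10 = -3. Stack: [-3]
LOAD_CONST → push 5. Stack: [-3, 5]
BINARY_OP * → -3 * 5 = -15. Stack: [-15]
STORE_FAST u → u=-15. Stack: []
LOAD_CONST → push 12. Stack: [12]
LOAD_FAST u → push -15. Stack: [12, -15]
BINARY_OP - → 12 - -15 = 27. Stack: [27]
STORE_FAST y → y=27. Stack: []
LOAD_FAST_LOAD_FAST y,a → push 27,10. Stack: [27, 10]
BINARY_OP * → 27 * 10 = 270. Stack: [270]
STORE_FAST t → t=270. Stack: []
LOAD_FAST_LOAD_FAST t,b → push 270,8. Stack: [270, 8]
BINARY_OP + → 270 + 8 = 278. Stack: [278]
STORE_FAST p → p=278. Stack: []
LOAD_FAST y → push 27. Stack: [27]
RETURN_VALUE → return 27.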